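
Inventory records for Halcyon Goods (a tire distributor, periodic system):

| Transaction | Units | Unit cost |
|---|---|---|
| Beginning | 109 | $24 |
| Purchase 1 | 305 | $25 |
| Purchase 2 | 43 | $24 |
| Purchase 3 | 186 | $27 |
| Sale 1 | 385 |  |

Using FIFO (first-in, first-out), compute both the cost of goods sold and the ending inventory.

Sale 1 (385) [FIFO — oldest first]: 109 @ $24 + 276 @ $25 = $9,516
Ending inventory: 29 @ $25 + 43 @ $24 + 186 @ $27 = $6,779
Check: goods available $16,295 = COGS $9,516 + ending $6,779

COGS = $9,516; ending inventory = $6,779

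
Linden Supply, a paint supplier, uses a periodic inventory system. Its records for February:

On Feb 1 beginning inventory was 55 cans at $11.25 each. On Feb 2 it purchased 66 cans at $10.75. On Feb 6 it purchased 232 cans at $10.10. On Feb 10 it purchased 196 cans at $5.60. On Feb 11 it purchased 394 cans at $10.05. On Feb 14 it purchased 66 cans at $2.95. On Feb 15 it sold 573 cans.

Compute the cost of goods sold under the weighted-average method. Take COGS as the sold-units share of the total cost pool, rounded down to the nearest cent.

Feb 15, sell 573: 573/1009 × $8,923.45 → $5,067.52
Ending inventory (cost pool remaining) = $3,855.93

COGS = $5,067.52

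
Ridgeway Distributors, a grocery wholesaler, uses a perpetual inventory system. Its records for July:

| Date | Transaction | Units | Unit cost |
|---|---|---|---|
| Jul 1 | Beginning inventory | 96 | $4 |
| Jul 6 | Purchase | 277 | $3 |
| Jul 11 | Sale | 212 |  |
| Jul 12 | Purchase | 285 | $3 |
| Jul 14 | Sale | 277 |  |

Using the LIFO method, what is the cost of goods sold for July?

COGS = $1,467

Jul 11, 212 sold [LIFO — newest first]: 212 @ $3 = $636
Jul 14, 277 sold [LIFO — newest first]: 277 @ $3 = $831
Total COGS = $636 + $831 = $1,467
Ending inventory: 96 @ $4 + 65 @ $3 + 8 @ $3 = $603
Check: goods available $2,070 = COGS $1,467 + ending $603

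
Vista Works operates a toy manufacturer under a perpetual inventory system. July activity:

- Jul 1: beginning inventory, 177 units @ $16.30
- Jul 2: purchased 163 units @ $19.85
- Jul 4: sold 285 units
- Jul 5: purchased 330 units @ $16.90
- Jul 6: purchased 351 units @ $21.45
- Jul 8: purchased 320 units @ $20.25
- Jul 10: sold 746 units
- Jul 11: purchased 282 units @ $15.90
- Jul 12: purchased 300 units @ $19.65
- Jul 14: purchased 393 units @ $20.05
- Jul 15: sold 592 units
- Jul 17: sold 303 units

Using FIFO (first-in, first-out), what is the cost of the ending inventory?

Jul 4, 285 sold [FIFO — oldest first]: 177 @ $16.30 + 108 @ $19.85 = $5,028.90
Jul 10, 746 sold [FIFO — oldest first]: 55 @ $19.85 + 330 @ $16.90 + 351 @ $21.45 + 10 @ $20.25 = $14,400.20
Jul 15, 592 sold [FIFO — oldest first]: 310 @ $20.25 + 282 @ $15.90 = $10,761.30
Jul 17, 303 sold [FIFO — oldest first]: 300 @ $19.65 + 3 @ $20.05 = $5,955.15
Total COGS = $5,028.90 + $14,400.20 + $10,761.30 + $5,955.15 = $36,145.55
Ending inventory: 390 @ $20.05 = $7,819.50

Ending inventory = $7,819.50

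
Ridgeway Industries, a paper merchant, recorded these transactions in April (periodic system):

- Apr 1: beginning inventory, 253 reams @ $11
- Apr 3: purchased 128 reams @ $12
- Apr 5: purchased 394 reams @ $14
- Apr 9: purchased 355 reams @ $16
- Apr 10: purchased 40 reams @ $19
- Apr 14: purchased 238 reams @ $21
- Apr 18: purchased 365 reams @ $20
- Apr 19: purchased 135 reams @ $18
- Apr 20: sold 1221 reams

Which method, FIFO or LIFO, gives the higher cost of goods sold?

LIFO

FIFO COGS: 253 @ $11 + 128 @ $12 + 394 @ $14 + 355 @ $16 + 40 @ $19 + 51 @ $21 = $17,346
LIFO COGS: 135 @ $18 + 365 @ $20 + 238 @ $21 + 40 @ $19 + 355 @ $16 + 88 @ $14 = $22,400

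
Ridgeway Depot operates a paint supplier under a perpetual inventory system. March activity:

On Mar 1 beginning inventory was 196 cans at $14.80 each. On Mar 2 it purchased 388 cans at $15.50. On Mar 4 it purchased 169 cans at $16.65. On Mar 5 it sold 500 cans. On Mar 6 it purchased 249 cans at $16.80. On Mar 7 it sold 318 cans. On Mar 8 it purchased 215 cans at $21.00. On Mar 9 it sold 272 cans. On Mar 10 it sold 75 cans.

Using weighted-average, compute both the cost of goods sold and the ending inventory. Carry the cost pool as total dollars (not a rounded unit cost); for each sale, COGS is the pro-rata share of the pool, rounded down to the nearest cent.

After Mar 1: 196 on hand, pool $2,900.80 (≈ $14.8000 each)
After Mar 2: 584 on hand, pool $8,914.80 (≈ $15.2651 each)
After Mar 4: 753 on hand, pool $11,728.65 (≈ $15.5759 each)
Mar 5, sell 500: 500/753 × $11,728.65 → $7,787.94
After Mar 6: 502 on hand, pool $8,123.91 (≈ $16.1831 each)
Mar 7, sell 318: 318/502 × $8,123.91 → $5,146.22
After Mar 8: 399 on hand, pool $7,492.69 (≈ $18.7787 each)
Mar 9, sell 272: 272/399 × $7,492.69 → $5,107.79
Mar 10, sell 75: 75/127 × $2,384.90 → $1,408.40
Total COGS = $7,787.94 + $5,146.22 + $5,107.79 + $1,408.40 = $19,450.35
Ending inventory (cost pool remaining) = $976.50

COGS = $19,450.35; ending inventory = $976.50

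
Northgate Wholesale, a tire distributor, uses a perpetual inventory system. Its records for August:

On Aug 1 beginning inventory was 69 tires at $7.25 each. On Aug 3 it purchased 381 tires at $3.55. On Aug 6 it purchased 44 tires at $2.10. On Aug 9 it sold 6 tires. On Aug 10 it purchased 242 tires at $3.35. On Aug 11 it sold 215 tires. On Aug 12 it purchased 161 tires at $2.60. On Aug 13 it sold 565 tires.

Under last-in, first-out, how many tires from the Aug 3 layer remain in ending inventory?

42

Aug 9, 6 sold [LIFO — newest first]: 6 @ $2.10 = $12.60
Aug 11, 215 sold [LIFO — newest first]: 215 @ $3.35 = $720.25
Aug 13, 565 sold [LIFO — newest first]: 161 @ $2.60 + 27 @ $3.35 + 38 @ $2.10 + 339 @ $3.55 = $1,792.30
Total COGS = $12.60 + $720.25 + $1,792.30 = $2,525.15
Ending inventory: 69 @ $7.25 + 42 @ $3.55 = $649.35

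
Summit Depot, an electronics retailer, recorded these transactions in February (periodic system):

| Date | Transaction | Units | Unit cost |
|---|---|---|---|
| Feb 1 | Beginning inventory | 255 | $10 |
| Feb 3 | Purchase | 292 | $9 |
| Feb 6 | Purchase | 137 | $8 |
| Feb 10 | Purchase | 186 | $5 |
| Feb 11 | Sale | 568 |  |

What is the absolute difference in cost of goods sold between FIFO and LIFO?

FIFO COGS: 255 @ $10 + 292 @ $9 + 21 @ $8 = $5,346
LIFO COGS: 186 @ $5 + 137 @ $8 + 245 @ $9 = $4,231
Difference = |$5,346 − $4,231| = $1,115

$1,115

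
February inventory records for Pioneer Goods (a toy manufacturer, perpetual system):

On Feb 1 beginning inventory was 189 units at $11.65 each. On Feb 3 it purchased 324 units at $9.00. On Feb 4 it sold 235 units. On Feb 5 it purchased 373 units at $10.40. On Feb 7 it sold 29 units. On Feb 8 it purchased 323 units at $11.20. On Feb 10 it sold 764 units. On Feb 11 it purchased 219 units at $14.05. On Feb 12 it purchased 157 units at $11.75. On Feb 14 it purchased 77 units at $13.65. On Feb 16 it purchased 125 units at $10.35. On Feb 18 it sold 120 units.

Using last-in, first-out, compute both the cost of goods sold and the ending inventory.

Feb 4, 235 sold [LIFO — newest first]: 235 @ $9.00 = $2,115.00
Feb 7, 29 sold [LIFO — newest first]: 29 @ $10.40 = $301.60
Feb 10, 764 sold [LIFO — newest first]: 323 @ $11.20 + 344 @ $10.40 + 89 @ $9.00 + 8 @ $11.65 = $8,089.40
Feb 18, 120 sold [LIFO — newest first]: 120 @ $10.35 = $1,242.00
Total COGS = $2,115.00 + $301.60 + $8,089.40 + $1,242.00 = $11,748.00
Ending inventory: 181 @ $11.65 + 219 @ $14.05 + 157 @ $11.75 + 77 @ $13.65 + 5 @ $10.35 = $8,133.15

COGS = $11,748.00; ending inventory = $8,133.15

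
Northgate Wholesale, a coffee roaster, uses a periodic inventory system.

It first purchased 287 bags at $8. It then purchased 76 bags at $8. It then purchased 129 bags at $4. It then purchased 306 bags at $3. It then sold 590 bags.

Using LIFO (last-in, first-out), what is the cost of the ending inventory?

Sale 1 (590) [LIFO — newest first]: 306 @ $3 + 129 @ $4 + 76 @ $8 + 79 @ $8 = $2,674
Ending inventory: 208 @ $8 = $1,664

Ending inventory = $1,664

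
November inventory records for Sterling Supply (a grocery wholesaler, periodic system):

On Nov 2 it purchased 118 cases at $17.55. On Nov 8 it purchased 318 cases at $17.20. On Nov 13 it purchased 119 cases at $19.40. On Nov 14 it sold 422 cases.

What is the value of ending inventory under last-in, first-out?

Ending inventory = $2,328.90

Nov 14, 422 sold [LIFO — newest first]: 119 @ $19.40 + 303 @ $17.20 = $7,520.20
Ending inventory: 118 @ $17.55 + 15 @ $17.20 = $2,328.90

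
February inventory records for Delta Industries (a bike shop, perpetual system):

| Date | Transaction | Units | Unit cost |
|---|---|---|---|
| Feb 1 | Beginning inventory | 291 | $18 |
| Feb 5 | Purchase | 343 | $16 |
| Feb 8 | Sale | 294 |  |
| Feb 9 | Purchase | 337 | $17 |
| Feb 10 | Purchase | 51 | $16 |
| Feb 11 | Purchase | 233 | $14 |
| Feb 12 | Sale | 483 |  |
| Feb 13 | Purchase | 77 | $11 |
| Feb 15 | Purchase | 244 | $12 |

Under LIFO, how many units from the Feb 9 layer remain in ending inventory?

Feb 8, 294 sold [LIFO — newest first]: 294 @ $16 = $4,704
Feb 12, 483 sold [LIFO — newest first]: 233 @ $14 + 51 @ $16 + 199 @ $17 = $7,461
Total COGS = $4,704 + $7,461 = $12,165
Ending inventory: 291 @ $18 + 49 @ $16 + 138 @ $17 + 77 @ $11 + 244 @ $12 = $12,143
Check: goods available $24,308 = COGS $12,165 + ending $12,143

138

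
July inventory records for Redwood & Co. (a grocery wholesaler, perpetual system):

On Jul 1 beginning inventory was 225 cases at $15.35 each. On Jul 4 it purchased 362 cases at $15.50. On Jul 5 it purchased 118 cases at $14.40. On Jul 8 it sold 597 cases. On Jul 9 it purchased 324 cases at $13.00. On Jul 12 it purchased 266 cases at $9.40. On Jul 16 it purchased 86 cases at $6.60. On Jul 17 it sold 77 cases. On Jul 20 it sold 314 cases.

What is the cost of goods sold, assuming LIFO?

COGS = $12,681.15

Jul 8, 597 sold [LIFO — newest first]: 118 @ $14.40 + 362 @ $15.50 + 117 @ $15.35 = $9,106.15
Jul 17, 77 sold [LIFO — newest first]: 77 @ $6.60 = $508.20
Jul 20, 314 sold [LIFO — newest first]: 9 @ $6.60 + 266 @ $9.40 + 39 @ $13.00 = $3,066.80
Total COGS = $9,106.15 + $508.20 + $3,066.80 = $12,681.15
Ending inventory: 108 @ $15.35 + 285 @ $13.00 = $5,362.80
Check: goods available $18,043.95 = COGS $12,681.15 + ending $5,362.80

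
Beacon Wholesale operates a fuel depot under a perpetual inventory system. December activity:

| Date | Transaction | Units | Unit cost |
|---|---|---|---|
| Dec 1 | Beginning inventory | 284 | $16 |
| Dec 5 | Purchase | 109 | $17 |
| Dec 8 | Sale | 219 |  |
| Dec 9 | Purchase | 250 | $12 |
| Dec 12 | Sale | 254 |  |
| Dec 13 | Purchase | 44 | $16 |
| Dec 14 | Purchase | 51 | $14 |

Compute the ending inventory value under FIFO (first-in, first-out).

Ending inventory = $3,458

Dec 8, 219 sold [FIFO — oldest first]: 219 @ $16 = $3,504
Dec 12, 254 sold [FIFO — oldest first]: 65 @ $16 + 109 @ $17 + 80 @ $12 = $3,853
Total COGS = $3,504 + $3,853 = $7,357
Ending inventory: 170 @ $12 + 44 @ $16 + 51 @ $14 = $3,458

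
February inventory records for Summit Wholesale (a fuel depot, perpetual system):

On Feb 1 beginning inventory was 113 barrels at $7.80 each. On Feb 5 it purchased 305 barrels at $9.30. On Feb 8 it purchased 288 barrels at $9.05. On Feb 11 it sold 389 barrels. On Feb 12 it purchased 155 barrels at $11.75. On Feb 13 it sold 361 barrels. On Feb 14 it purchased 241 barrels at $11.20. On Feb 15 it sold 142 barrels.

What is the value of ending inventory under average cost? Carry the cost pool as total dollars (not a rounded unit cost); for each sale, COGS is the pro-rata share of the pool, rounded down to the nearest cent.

After Feb 1: 113 on hand, pool $881.40 (≈ $7.8000 each)
After Feb 5: 418 on hand, pool $3,717.90 (≈ $8.8945 each)
After Feb 8: 706 on hand, pool $6,324.30 (≈ $8.9579 each)
Feb 11, sell 389: 389/706 × $6,324.30 → $3,484.63
After Feb 12: 472 on hand, pool $4,660.92 (≈ $9.8748 each)
Feb 13, sell 361: 361/472 × $4,660.92 → $3,564.81
After Feb 14: 352 on hand, pool $3,795.31 (≈ $10.7821 each)
Feb 15, sell 142: 142/352 × $3,795.31 → $1,531.06
Total COGS = $3,484.63 + $3,564.81 + $1,531.06 = $8,580.50
Ending inventory (cost pool remaining) = $2,264.25

Ending inventory = $2,264.25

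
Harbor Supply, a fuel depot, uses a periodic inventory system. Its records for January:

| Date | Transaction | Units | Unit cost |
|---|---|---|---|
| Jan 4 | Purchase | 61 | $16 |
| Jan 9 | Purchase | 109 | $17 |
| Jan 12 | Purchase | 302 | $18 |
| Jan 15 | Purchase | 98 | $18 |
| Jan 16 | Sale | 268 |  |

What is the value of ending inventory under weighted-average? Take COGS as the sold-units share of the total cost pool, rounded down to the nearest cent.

Jan 16, sell 268: 268/570 × $10,029.00 → $4,715.38
Ending inventory (cost pool remaining) = $5,313.62

Ending inventory = $5,313.62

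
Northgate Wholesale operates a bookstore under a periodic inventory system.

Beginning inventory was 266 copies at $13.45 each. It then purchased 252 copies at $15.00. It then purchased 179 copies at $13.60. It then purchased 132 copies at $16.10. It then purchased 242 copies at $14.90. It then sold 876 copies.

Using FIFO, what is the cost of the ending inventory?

Sale 1 (876) [FIFO — oldest first]: 266 @ $13.45 + 252 @ $15.00 + 179 @ $13.60 + 132 @ $16.10 + 47 @ $14.90 = $12,617.60
Ending inventory: 195 @ $14.90 = $2,905.50
Check: goods available $15,523.10 = COGS $12,617.60 + ending $2,905.50

Ending inventory = $2,905.50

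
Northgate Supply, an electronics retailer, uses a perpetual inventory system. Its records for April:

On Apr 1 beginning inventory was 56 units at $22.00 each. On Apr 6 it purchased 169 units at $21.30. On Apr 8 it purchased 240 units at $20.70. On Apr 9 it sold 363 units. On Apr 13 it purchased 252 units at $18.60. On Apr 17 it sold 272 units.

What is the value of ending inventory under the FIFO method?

Apr 9, 363 sold [FIFO — oldest first]: 56 @ $22.00 + 169 @ $21.30 + 138 @ $20.70 = $7,688.30
Apr 17, 272 sold [FIFO — oldest first]: 102 @ $20.70 + 170 @ $18.60 = $5,273.40
Total COGS = $7,688.30 + $5,273.40 = $12,961.70
Ending inventory: 82 @ $18.60 = $1,525.20

Ending inventory = $1,525.20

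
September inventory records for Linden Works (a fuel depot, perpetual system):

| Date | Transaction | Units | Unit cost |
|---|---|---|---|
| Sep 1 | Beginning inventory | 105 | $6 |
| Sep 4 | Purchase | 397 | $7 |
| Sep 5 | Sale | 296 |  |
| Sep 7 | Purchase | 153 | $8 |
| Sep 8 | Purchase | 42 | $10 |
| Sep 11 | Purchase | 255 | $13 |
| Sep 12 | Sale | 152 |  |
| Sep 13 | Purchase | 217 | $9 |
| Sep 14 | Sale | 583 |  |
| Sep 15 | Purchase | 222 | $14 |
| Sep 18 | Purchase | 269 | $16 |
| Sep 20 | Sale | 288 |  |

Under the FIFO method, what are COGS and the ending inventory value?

Sep 5, 296 sold [FIFO — oldest first]: 105 @ $6 + 191 @ $7 = $1,967
Sep 12, 152 sold [FIFO — oldest first]: 152 @ $7 = $1,064
Sep 14, 583 sold [FIFO — oldest first]: 54 @ $7 + 153 @ $8 + 42 @ $10 + 255 @ $13 + 79 @ $9 = $6,048
Sep 20, 288 sold [FIFO — oldest first]: 138 @ $9 + 150 @ $14 = $3,342
Total COGS = $1,967 + $1,064 + $6,048 + $3,342 = $12,421
Ending inventory: 72 @ $14 + 269 @ $16 = $5,312
Check: goods available $17,733 = COGS $12,421 + ending $5,312

COGS = $12,421; ending inventory = $5,312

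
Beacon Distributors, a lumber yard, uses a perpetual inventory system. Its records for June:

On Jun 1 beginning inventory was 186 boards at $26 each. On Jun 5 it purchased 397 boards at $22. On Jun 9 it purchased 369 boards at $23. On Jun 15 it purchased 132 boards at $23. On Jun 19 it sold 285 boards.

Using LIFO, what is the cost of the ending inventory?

Ending inventory = $18,538

Jun 19, 285 sold [LIFO — newest first]: 132 @ $23 + 153 @ $23 = $6,555
Ending inventory: 186 @ $26 + 397 @ $22 + 216 @ $23 = $18,538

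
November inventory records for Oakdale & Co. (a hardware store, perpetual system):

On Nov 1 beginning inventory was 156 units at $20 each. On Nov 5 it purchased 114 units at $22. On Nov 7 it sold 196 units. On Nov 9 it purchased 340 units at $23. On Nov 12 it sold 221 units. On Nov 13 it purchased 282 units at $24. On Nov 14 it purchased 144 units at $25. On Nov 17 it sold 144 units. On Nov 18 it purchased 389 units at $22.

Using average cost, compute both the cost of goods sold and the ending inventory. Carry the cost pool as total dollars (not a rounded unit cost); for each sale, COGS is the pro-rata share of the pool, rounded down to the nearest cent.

COGS = $12,510.66; ending inventory = $19,863.34

After Nov 1: 156 on hand, pool $3,120.00 (≈ $20.0000 each)
After Nov 5: 270 on hand, pool $5,628.00 (≈ $20.8444 each)
Nov 7, sell 196: 196/270 × $5,628.00 → $4,085.51
After Nov 9: 414 on hand, pool $9,362.49 (≈ $22.6147 each)
Nov 12, sell 221: 221/414 × $9,362.49 → $4,997.85
After Nov 13: 475 on hand, pool $11,132.64 (≈ $23.4371 each)
After Nov 14: 619 on hand, pool $14,732.64 (≈ $23.8007 each)
Nov 17, sell 144: 144/619 × $14,732.64 → $3,427.30
After Nov 18: 864 on hand, pool $19,863.34 (≈ $22.9900 each)
Total COGS = $4,085.51 + $4,997.85 + $3,427.30 = $12,510.66
Ending inventory (cost pool remaining) = $19,863.34
Check: goods available $32,374.00 = COGS $12,510.66 + ending $19,863.34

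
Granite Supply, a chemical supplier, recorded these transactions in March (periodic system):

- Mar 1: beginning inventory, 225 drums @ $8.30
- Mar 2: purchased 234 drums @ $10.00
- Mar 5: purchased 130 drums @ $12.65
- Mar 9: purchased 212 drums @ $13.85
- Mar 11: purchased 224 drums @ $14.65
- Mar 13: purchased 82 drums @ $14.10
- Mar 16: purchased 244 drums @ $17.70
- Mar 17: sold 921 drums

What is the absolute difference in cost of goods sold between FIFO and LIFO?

$3,081.10

FIFO COGS: 225 @ $8.30 + 234 @ $10.00 + 130 @ $12.65 + 212 @ $13.85 + 120 @ $14.65 = $10,546.20
LIFO COGS: 244 @ $17.70 + 82 @ $14.10 + 224 @ $14.65 + 212 @ $13.85 + 130 @ $12.65 + 29 @ $10.00 = $13,627.30
Difference = |$10,546.20 − $13,627.30| = $3,081.10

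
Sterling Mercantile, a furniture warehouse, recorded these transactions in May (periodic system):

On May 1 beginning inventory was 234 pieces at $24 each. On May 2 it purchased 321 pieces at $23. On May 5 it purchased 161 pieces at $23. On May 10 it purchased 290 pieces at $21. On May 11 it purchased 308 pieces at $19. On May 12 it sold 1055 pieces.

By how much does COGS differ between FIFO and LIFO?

FIFO COGS: 234 @ $24 + 321 @ $23 + 161 @ $23 + 290 @ $21 + 49 @ $19 = $23,723
LIFO COGS: 308 @ $19 + 290 @ $21 + 161 @ $23 + 296 @ $23 = $22,453
Difference = |$23,723 − $22,453| = $1,270

$1,270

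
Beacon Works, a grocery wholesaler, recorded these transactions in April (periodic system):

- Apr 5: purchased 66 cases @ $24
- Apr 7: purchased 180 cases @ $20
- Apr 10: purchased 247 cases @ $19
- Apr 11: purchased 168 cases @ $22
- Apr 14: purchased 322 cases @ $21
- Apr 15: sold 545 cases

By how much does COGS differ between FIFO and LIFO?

FIFO COGS: 66 @ $24 + 180 @ $20 + 247 @ $19 + 52 @ $22 = $11,021
LIFO COGS: 322 @ $21 + 168 @ $22 + 55 @ $19 = $11,503
Difference = |$11,021 − $11,503| = $482

$482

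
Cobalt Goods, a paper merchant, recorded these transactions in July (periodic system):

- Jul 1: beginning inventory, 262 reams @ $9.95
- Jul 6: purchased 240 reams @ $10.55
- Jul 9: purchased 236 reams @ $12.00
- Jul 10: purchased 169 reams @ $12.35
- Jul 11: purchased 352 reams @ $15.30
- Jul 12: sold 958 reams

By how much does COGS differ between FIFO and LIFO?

$1,586.95

FIFO COGS: 262 @ $9.95 + 240 @ $10.55 + 236 @ $12.00 + 169 @ $12.35 + 51 @ $15.30 = $10,838.35
LIFO COGS: 352 @ $15.30 + 169 @ $12.35 + 236 @ $12.00 + 201 @ $10.55 = $12,425.30
Difference = |$10,838.35 − $12,425.30| = $1,586.95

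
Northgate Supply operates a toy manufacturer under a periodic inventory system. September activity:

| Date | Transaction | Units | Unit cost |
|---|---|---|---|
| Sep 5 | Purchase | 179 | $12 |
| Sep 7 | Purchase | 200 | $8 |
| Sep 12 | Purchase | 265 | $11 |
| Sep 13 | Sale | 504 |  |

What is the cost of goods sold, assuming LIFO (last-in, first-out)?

COGS = $4,983

Sep 13, 504 sold [LIFO — newest first]: 265 @ $11 + 200 @ $8 + 39 @ $12 = $4,983
Ending inventory: 140 @ $12 = $1,680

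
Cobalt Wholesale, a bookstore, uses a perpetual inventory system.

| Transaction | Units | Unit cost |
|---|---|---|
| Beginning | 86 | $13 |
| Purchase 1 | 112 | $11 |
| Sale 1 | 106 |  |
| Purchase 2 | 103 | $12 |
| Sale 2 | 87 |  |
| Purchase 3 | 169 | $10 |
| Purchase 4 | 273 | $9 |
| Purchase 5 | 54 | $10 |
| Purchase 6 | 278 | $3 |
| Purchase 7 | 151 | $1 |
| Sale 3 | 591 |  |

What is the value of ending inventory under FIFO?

Sale 1 (106) [FIFO — oldest first]: 86 @ $13 + 20 @ $11 = $1,338
Sale 2 (87) [FIFO — oldest first]: 87 @ $11 = $957
Sale 3 (591) [FIFO — oldest first]: 5 @ $11 + 103 @ $12 + 169 @ $10 + 273 @ $9 + 41 @ $10 = $5,848
Total COGS = $1,338 + $957 + $5,848 = $8,143
Ending inventory: 13 @ $10 + 278 @ $3 + 151 @ $1 = $1,115

Ending inventory = $1,115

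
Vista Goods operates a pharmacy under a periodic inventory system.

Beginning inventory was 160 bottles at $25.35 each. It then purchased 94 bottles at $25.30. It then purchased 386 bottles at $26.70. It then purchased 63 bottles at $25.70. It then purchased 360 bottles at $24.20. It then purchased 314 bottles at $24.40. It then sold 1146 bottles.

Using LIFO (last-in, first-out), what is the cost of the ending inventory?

Sale 1 (1146) [LIFO — newest first]: 314 @ $24.40 + 360 @ $24.20 + 63 @ $25.70 + 386 @ $26.70 + 23 @ $25.30 = $28,880.80
Ending inventory: 160 @ $25.35 + 71 @ $25.30 = $5,852.30
Check: goods available $34,733.10 = COGS $28,880.80 + ending $5,852.30

Ending inventory = $5,852.30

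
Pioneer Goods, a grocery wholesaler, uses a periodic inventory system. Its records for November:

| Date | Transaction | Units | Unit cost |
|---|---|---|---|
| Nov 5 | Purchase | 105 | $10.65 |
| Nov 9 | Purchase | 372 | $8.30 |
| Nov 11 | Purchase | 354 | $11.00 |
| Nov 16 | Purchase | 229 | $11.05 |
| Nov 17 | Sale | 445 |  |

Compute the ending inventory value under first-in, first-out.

Ending inventory = $6,690.05

Nov 17, 445 sold [FIFO — oldest first]: 105 @ $10.65 + 340 @ $8.30 = $3,940.25
Ending inventory: 32 @ $8.30 + 354 @ $11.00 + 229 @ $11.05 = $6,690.05
Check: goods available $10,630.30 = COGS $3,940.25 + ending $6,690.05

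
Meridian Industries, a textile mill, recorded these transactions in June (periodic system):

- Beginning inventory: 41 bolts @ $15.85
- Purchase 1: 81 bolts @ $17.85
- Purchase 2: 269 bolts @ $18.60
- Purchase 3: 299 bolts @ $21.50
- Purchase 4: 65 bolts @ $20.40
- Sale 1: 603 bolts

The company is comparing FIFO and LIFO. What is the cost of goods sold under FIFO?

FIFO COGS: 41 @ $15.85 + 81 @ $17.85 + 269 @ $18.60 + 212 @ $21.50 = $11,657.10
LIFO COGS: 65 @ $20.40 + 299 @ $21.50 + 239 @ $18.60 = $12,199.90

COGS = $11,657.10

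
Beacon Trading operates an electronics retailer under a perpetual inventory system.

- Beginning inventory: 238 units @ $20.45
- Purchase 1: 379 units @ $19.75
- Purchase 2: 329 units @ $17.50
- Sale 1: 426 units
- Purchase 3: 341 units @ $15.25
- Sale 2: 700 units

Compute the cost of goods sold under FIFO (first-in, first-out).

COGS = $20,854.85

Sale 1 (426) [FIFO — oldest first]: 238 @ $20.45 + 188 @ $19.75 = $8,580.10
Sale 2 (700) [FIFO — oldest first]: 191 @ $19.75 + 329 @ $17.50 + 180 @ $15.25 = $12,274.75
Total COGS = $8,580.10 + $12,274.75 = $20,854.85
Ending inventory: 161 @ $15.25 = $2,455.25
Check: goods available $23,310.10 = COGS $20,854.85 + ending $2,455.25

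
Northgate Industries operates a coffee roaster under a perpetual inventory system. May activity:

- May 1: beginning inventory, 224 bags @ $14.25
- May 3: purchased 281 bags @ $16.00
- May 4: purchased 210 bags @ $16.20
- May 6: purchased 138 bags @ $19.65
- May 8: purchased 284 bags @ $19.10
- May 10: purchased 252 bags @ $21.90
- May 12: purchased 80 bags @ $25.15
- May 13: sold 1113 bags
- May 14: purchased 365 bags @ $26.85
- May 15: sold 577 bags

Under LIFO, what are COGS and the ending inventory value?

May 13, 1113 sold [LIFO — newest first]: 80 @ $25.15 + 252 @ $21.90 + 284 @ $19.10 + 138 @ $19.65 + 210 @ $16.20 + 149 @ $16.00 = $21,452.90
May 15, 577 sold [LIFO — newest first]: 365 @ $26.85 + 132 @ $16.00 + 80 @ $14.25 = $13,052.25
Total COGS = $21,452.90 + $13,052.25 = $34,505.15
Ending inventory: 144 @ $14.25 = $2,052.00

COGS = $34,505.15; ending inventory = $2,052.00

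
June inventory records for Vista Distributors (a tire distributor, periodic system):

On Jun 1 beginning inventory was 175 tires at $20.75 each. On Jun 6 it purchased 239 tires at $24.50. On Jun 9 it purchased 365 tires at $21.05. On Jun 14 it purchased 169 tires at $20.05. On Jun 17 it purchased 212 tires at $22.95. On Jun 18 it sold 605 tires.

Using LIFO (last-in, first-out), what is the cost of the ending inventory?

Ending inventory = $12,454.80

Jun 18, 605 sold [LIFO — newest first]: 212 @ $22.95 + 169 @ $20.05 + 224 @ $21.05 = $12,969.05
Ending inventory: 175 @ $20.75 + 239 @ $24.50 + 141 @ $21.05 = $12,454.80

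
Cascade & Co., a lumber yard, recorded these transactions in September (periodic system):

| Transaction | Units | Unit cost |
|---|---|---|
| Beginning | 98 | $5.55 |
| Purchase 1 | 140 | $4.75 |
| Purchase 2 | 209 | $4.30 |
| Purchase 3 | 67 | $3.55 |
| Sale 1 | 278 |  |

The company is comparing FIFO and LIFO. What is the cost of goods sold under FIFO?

COGS = $1,380.90

FIFO COGS: 98 @ $5.55 + 140 @ $4.75 + 40 @ $4.30 = $1,380.90
LIFO COGS: 67 @ $3.55 + 209 @ $4.30 + 2 @ $4.75 = $1,146.05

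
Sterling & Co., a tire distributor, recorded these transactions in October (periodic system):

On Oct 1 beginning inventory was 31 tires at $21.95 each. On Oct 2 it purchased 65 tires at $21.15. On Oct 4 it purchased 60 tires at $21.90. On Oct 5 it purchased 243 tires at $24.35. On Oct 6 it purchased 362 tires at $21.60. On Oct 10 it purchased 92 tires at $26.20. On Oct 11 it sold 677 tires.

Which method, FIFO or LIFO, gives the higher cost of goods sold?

LIFO

FIFO COGS: 31 @ $21.95 + 65 @ $21.15 + 60 @ $21.90 + 243 @ $24.35 + 278 @ $21.60 = $15,291.05
LIFO COGS: 92 @ $26.20 + 362 @ $21.60 + 223 @ $24.35 = $15,659.65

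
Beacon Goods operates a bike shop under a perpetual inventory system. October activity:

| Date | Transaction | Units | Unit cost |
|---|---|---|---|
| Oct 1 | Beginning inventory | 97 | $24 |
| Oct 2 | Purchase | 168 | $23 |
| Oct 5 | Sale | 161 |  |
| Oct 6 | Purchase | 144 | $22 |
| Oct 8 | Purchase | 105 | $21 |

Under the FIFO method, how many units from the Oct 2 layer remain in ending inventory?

Oct 5, 161 sold [FIFO — oldest first]: 97 @ $24 + 64 @ $23 = $3,800
Ending inventory: 104 @ $23 + 144 @ $22 + 105 @ $21 = $7,765

104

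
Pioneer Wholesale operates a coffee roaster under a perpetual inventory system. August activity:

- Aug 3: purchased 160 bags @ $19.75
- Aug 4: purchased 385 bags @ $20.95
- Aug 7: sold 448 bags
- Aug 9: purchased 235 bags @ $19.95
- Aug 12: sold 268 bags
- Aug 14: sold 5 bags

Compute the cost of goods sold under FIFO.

Aug 7, 448 sold [FIFO — oldest first]: 160 @ $19.75 + 288 @ $20.95 = $9,193.60
Aug 12, 268 sold [FIFO — oldest first]: 97 @ $20.95 + 171 @ $19.95 = $5,443.60
Aug 14, 5 sold [FIFO — oldest first]: 5 @ $19.95 = $99.75
Total COGS = $9,193.60 + $5,443.60 + $99.75 = $14,736.95
Ending inventory: 59 @ $19.95 = $1,177.05

COGS = $14,736.95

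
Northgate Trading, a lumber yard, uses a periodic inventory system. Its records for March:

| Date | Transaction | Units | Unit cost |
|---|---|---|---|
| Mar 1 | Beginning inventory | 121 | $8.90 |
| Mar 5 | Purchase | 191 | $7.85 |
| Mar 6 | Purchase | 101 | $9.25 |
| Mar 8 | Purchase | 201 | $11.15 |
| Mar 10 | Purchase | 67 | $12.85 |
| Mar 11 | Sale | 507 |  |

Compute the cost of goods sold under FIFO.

COGS = $4,558.60

Mar 11, 507 sold [FIFO — oldest first]: 121 @ $8.90 + 191 @ $7.85 + 101 @ $9.25 + 94 @ $11.15 = $4,558.60
Ending inventory: 107 @ $11.15 + 67 @ $12.85 = $2,054.00
Check: goods available $6,612.60 = COGS $4,558.60 + ending $2,054.00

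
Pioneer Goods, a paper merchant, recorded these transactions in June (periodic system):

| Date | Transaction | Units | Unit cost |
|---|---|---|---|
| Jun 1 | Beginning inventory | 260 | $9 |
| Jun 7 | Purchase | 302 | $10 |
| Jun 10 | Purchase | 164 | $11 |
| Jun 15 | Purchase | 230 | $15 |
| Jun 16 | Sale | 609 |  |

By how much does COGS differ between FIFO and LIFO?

FIFO COGS: 260 @ $9 + 302 @ $10 + 47 @ $11 = $5,877
LIFO COGS: 230 @ $15 + 164 @ $11 + 215 @ $10 = $7,404
Difference = |$5,877 − $7,404| = $1,527

$1,527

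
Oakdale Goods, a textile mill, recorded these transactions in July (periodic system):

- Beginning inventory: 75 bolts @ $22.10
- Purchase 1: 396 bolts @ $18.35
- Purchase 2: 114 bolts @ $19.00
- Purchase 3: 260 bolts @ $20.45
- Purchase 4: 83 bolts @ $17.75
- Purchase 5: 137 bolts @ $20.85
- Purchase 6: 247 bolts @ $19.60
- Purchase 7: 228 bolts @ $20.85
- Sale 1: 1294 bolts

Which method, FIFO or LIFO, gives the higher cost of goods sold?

FIFO COGS: 75 @ $22.10 + 396 @ $18.35 + 114 @ $19.00 + 260 @ $20.45 + 83 @ $17.75 + 137 @ $20.85 + 229 @ $19.60 = $25,225.20
LIFO COGS: 228 @ $20.85 + 247 @ $19.60 + 137 @ $20.85 + 83 @ $17.75 + 260 @ $20.45 + 114 @ $19.00 + 225 @ $18.35 = $25,536.45

LIFO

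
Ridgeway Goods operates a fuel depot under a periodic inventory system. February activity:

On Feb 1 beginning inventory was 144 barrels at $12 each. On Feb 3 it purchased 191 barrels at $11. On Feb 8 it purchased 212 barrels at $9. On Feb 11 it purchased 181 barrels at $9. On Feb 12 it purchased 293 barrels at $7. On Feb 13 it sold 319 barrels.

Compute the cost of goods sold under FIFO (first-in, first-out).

COGS = $3,653

Feb 13, 319 sold [FIFO — oldest first]: 144 @ $12 + 175 @ $11 = $3,653
Ending inventory: 16 @ $11 + 212 @ $9 + 181 @ $9 + 293 @ $7 = $5,764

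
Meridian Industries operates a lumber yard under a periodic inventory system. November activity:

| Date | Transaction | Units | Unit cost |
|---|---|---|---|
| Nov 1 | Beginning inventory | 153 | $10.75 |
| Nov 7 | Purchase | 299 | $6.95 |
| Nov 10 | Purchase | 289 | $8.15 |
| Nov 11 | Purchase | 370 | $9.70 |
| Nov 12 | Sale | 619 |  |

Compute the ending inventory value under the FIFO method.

Ending inventory = $4,583.30

Nov 12, 619 sold [FIFO — oldest first]: 153 @ $10.75 + 299 @ $6.95 + 167 @ $8.15 = $5,083.85
Ending inventory: 122 @ $8.15 + 370 @ $9.70 = $4,583.30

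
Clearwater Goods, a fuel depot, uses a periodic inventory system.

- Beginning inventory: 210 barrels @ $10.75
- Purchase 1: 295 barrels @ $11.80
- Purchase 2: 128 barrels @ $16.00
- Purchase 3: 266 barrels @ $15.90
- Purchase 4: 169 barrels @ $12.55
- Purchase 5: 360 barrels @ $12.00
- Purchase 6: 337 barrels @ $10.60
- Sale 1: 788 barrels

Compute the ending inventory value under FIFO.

Ending inventory = $11,778.05

Sale 1 (788) [FIFO — oldest first]: 210 @ $10.75 + 295 @ $11.80 + 128 @ $16.00 + 155 @ $15.90 = $10,251.00
Ending inventory: 111 @ $15.90 + 169 @ $12.55 + 360 @ $12.00 + 337 @ $10.60 = $11,778.05
Check: goods available $22,029.05 = COGS $10,251.00 + ending $11,778.05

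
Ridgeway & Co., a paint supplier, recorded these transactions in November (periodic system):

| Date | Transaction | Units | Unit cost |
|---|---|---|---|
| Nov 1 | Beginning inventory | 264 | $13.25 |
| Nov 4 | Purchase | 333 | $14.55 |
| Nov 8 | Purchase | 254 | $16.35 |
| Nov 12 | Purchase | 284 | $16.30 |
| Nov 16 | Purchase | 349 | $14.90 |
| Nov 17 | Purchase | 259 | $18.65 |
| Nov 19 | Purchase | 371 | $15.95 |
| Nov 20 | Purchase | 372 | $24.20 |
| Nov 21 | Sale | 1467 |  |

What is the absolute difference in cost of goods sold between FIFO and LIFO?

FIFO COGS: 264 @ $13.25 + 333 @ $14.55 + 254 @ $16.35 + 284 @ $16.30 + 332 @ $14.90 = $22,072.05
LIFO COGS: 372 @ $24.20 + 371 @ $15.95 + 259 @ $18.65 + 349 @ $14.90 + 116 @ $16.30 = $26,841.10
Difference = |$22,072.05 − $26,841.10| = $4,769.05

$4,769.05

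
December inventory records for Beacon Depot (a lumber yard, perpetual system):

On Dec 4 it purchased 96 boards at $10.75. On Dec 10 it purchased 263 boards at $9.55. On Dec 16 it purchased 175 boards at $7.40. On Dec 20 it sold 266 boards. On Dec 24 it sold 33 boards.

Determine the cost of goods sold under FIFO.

Dec 20, 266 sold [FIFO — oldest first]: 96 @ $10.75 + 170 @ $9.55 = $2,655.50
Dec 24, 33 sold [FIFO — oldest first]: 33 @ $9.55 = $315.15
Total COGS = $2,655.50 + $315.15 = $2,970.65
Ending inventory: 60 @ $9.55 + 175 @ $7.40 = $1,868.00

COGS = $2,970.65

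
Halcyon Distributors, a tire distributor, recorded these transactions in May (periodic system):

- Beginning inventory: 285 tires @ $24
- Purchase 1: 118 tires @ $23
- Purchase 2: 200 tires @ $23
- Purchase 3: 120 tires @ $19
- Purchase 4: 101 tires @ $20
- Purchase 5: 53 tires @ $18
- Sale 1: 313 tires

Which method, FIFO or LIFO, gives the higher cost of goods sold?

FIFO COGS: 285 @ $24 + 28 @ $23 = $7,484
LIFO COGS: 53 @ $18 + 101 @ $20 + 120 @ $19 + 39 @ $23 = $6,151

FIFO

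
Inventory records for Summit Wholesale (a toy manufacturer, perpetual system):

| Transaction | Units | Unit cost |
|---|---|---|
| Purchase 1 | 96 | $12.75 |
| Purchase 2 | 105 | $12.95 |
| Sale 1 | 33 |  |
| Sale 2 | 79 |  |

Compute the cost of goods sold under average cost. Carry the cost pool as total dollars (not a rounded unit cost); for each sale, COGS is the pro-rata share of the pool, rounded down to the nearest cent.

COGS = $1,439.69

After Purchase 1: 96 on hand, pool $1,224.00 (≈ $12.7500 each)
After Purchase 2: 201 on hand, pool $2,583.75 (≈ $12.8545 each)
Sale 1, sell 33: 33/201 × $2,583.75 → $424.19
Sale 2, sell 79: 79/168 × $2,159.56 → $1,015.50
Total COGS = $424.19 + $1,015.50 = $1,439.69
Ending inventory (cost pool remaining) = $1,144.06
Check: goods available $2,583.75 = COGS $1,439.69 + ending $1,144.06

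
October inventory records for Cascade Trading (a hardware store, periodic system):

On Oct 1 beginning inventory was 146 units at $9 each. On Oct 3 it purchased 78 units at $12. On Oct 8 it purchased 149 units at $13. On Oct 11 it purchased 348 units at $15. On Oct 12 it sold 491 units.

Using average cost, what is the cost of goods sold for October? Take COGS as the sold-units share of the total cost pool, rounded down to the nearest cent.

Oct 12, sell 491: 491/721 × $9,407.00 → $6,406.15
Ending inventory (cost pool remaining) = $3,000.85
Check: goods available $9,407.00 = COGS $6,406.15 + ending $3,000.85

COGS = $6,406.15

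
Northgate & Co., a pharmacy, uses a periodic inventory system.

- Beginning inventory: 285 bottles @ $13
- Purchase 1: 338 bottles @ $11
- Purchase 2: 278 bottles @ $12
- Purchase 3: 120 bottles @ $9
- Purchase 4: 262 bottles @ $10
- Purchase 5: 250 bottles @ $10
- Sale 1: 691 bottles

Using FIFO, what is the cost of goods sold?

Sale 1 (691) [FIFO — oldest first]: 285 @ $13 + 338 @ $11 + 68 @ $12 = $8,239
Ending inventory: 210 @ $12 + 120 @ $9 + 262 @ $10 + 250 @ $10 = $8,720

COGS = $8,239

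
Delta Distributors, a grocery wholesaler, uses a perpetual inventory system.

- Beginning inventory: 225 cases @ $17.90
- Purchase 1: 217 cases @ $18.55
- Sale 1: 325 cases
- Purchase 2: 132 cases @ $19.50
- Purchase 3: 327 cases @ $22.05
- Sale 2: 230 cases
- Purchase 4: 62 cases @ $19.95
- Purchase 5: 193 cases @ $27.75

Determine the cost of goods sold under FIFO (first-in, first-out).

COGS = $10,256.35

Sale 1 (325) [FIFO — oldest first]: 225 @ $17.90 + 100 @ $18.55 = $5,882.50
Sale 2 (230) [FIFO — oldest first]: 117 @ $18.55 + 113 @ $19.50 = $4,373.85
Total COGS = $5,882.50 + $4,373.85 = $10,256.35
Ending inventory: 19 @ $19.50 + 327 @ $22.05 + 62 @ $19.95 + 193 @ $27.75 = $14,173.50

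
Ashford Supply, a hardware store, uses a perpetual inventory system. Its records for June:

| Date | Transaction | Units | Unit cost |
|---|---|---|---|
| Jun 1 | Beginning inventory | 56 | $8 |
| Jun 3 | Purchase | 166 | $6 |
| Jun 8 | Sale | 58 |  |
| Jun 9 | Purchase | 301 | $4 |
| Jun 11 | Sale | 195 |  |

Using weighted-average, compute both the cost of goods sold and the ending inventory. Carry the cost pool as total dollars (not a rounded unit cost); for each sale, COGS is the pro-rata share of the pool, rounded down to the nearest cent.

After Jun 1: 56 on hand, pool $448.00 (≈ $8.0000 each)
After Jun 3: 222 on hand, pool $1,444.00 (≈ $6.5045 each)
Jun 8, sell 58: 58/222 × $1,444.00 → $377.26
After Jun 9: 465 on hand, pool $2,270.74 (≈ $4.8833 each)
Jun 11, sell 195: 195/465 × $2,270.74 → $952.24
Total COGS = $377.26 + $952.24 = $1,329.50
Ending inventory (cost pool remaining) = $1,318.50

COGS = $1,329.50; ending inventory = $1,318.50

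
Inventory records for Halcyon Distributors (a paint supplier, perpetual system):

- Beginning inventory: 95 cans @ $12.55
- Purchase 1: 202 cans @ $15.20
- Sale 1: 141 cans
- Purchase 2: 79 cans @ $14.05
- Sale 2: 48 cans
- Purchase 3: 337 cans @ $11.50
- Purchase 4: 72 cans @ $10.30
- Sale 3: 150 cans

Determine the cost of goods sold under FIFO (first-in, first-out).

COGS = $4,852.75

Sale 1 (141) [FIFO — oldest first]: 95 @ $12.55 + 46 @ $15.20 = $1,891.45
Sale 2 (48) [FIFO — oldest first]: 48 @ $15.20 = $729.60
Sale 3 (150) [FIFO — oldest first]: 108 @ $15.20 + 42 @ $14.05 = $2,231.70
Total COGS = $1,891.45 + $729.60 + $2,231.70 = $4,852.75
Ending inventory: 37 @ $14.05 + 337 @ $11.50 + 72 @ $10.30 = $5,136.95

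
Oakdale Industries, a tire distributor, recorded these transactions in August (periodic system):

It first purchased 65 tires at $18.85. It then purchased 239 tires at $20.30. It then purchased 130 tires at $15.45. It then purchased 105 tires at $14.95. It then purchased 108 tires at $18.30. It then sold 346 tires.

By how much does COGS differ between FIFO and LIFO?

$1,110.30

FIFO COGS: 65 @ $18.85 + 239 @ $20.30 + 42 @ $15.45 = $6,725.85
LIFO COGS: 108 @ $18.30 + 105 @ $14.95 + 130 @ $15.45 + 3 @ $20.30 = $5,615.55
Difference = |$6,725.85 − $5,615.55| = $1,110.30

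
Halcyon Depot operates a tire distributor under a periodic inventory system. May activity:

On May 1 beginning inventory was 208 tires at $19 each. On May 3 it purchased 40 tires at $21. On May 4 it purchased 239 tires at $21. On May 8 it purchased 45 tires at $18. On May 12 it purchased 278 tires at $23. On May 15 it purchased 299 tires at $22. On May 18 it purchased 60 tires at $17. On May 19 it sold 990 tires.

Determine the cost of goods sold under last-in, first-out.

COGS = $21,212

May 19, 990 sold [LIFO — newest first]: 60 @ $17 + 299 @ $22 + 278 @ $23 + 45 @ $18 + 239 @ $21 + 40 @ $21 + 29 @ $19 = $21,212
Ending inventory: 179 @ $19 = $3,401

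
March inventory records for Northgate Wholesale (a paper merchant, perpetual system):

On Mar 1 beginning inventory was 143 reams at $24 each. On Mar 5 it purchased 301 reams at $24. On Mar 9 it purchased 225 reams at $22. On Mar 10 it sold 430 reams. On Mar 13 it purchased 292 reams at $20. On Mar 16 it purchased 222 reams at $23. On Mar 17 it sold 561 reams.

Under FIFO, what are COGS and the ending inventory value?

COGS = $22,136; ending inventory = $4,416

Mar 10, 430 sold [FIFO — oldest first]: 143 @ $24 + 287 @ $24 = $10,320
Mar 17, 561 sold [FIFO — oldest first]: 14 @ $24 + 225 @ $22 + 292 @ $20 + 30 @ $23 = $11,816
Total COGS = $10,320 + $11,816 = $22,136
Ending inventory: 192 @ $23 = $4,416
Check: goods available $26,552 = COGS $22,136 + ending $4,416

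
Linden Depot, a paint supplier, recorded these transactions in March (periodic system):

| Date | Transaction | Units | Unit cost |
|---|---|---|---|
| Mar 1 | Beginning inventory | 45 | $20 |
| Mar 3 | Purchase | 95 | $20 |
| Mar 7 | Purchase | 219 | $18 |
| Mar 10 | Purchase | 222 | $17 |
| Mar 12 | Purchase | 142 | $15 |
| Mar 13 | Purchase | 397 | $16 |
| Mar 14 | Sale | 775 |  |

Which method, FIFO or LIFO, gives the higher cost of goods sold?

FIFO

FIFO COGS: 45 @ $20 + 95 @ $20 + 219 @ $18 + 222 @ $17 + 142 @ $15 + 52 @ $16 = $13,478
LIFO COGS: 397 @ $16 + 142 @ $15 + 222 @ $17 + 14 @ $18 = $12,508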